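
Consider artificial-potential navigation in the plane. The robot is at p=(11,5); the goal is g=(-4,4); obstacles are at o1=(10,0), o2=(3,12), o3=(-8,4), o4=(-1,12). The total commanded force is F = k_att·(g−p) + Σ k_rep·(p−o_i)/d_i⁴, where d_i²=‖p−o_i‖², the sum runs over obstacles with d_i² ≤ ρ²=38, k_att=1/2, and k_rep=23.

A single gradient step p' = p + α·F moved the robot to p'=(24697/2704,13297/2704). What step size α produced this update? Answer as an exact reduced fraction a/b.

α = 1/4

F_att = 1/2·(g−p) = 1/2·(-15,-1) = (-7.5000,-0.5000)
o1: d²=26 ≤ ρ²=38; F_rep = 23·(1,5)/26² = (0.0340,0.1701)
o2: d²=113 > ρ²=38 → inactive
o3: d²=362 > ρ²=38 → inactive
o4: d²=193 > ρ²=38 → inactive
F = F_att + ΣF_rep = (-7.4660,-0.3299)
Δp = p'−p = (-1.8665,-0.0825); α = Δx/Fx = (-5047/2704) / (-5047/676) = 1/4
check: Δy/Fy = (-223/2704) / (-223/676) = 1/4 ✓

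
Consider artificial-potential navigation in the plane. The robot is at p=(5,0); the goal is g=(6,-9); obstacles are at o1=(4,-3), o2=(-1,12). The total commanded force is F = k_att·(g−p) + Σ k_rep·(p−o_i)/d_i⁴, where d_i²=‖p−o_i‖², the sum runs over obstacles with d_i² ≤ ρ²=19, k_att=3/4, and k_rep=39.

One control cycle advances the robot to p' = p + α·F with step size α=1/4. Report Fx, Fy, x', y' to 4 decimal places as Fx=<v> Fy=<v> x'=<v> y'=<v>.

F_att = 3/4·(g−p) = 3/4·(1,-9) = (0.7500,-6.7500)
o1: d²=10 ≤ ρ²=19; F_rep = 39·(1,3)/10² = (0.3900,1.1700)
o2: d²=180 > ρ²=19 → inactive
F = F_att + ΣF_rep = (1.1400,-5.5800)
p' = p + 1/4·F = (5.2850,-1.3950)

Fx=1.1400 Fy=-5.5800 x'=5.2850 y'=-1.3950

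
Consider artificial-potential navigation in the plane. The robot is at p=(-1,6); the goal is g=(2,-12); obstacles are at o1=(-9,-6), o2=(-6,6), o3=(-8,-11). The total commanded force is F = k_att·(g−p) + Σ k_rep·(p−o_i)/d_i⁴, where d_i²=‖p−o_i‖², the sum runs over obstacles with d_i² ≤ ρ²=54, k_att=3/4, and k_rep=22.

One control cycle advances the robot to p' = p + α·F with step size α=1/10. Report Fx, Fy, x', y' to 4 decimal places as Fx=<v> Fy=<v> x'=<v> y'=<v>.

F_att = 3/4·(g−p) = 3/4·(3,-18) = (2.2500,-13.5000)
o1: d²=208 > ρ²=54 → inactive
o2: d²=25 ≤ ρ²=54; F_rep = 22·(5,0)/25² = (0.1760,0.0000)
o3: d²=338 > ρ²=54 → inactive
F = F_att + ΣF_rep = (2.4260,-13.5000)
p' = p + 1/10·F = (-0.7574,4.6500)

Fx=2.4260 Fy=-13.5000 x'=-0.7574 y'=4.6500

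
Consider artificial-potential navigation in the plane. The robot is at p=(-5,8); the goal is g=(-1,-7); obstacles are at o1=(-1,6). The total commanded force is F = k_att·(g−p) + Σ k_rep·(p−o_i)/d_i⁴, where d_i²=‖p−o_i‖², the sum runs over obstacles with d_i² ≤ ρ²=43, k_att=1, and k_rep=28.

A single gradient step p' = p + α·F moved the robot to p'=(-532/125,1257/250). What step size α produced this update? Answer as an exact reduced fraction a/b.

α = 1/5

F_att = 1·(g−p) = 1·(4,-15) = (4.0000,-15.0000)
o1: d²=20 ≤ ρ²=43; F_rep = 28·(-4,2)/20² = (-0.2800,0.1400)
F = F_att + ΣF_rep = (3.7200,-14.8600)
Δp = p'−p = (0.7440,-2.9720); α = Δx/Fx = (93/125) / (93/25) = 1/5
check: Δy/Fy = (-743/250) / (-743/50) = 1/5 ✓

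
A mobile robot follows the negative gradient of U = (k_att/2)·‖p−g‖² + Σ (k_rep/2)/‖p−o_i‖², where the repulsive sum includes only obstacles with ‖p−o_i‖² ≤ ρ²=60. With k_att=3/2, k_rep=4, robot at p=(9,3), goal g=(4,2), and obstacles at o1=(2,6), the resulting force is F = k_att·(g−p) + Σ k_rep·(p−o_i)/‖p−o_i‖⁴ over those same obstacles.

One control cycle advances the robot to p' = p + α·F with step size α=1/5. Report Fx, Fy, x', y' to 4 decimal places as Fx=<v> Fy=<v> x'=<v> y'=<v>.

F_att = 3/2·(g−p) = 3/2·(-5,-1) = (-7.5000,-1.5000)
o1: d²=58 ≤ ρ²=60; F_rep = 4·(7,-3)/58² = (0.0083,-0.0036)
F = F_att + ΣF_rep = (-7.4917,-1.5036)
p' = p + 1/5·F = (7.5017,2.6993)

Fx=-7.4917 Fy=-1.5036 x'=7.5017 y'=2.6993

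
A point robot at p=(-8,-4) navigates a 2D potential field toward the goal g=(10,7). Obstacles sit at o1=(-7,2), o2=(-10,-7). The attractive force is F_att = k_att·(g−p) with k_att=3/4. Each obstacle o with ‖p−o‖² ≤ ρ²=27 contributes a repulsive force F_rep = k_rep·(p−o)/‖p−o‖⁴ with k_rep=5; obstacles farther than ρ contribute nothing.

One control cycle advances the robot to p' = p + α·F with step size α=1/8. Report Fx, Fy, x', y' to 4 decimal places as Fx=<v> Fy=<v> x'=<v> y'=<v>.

F_att = 3/4·(g−p) = 3/4·(18,11) = (13.5000,8.2500)
o1: d²=37 > ρ²=27 → inactive
o2: d²=13 ≤ ρ²=27; F_rep = 5·(2,3)/13² = (0.0592,0.0888)
F = F_att + ΣF_rep = (13.5592,8.3388)
p' = p + 1/8·F = (-6.3051,-2.9577)

Fx=13.5592 Fy=8.3388 x'=-6.3051 y'=-2.9577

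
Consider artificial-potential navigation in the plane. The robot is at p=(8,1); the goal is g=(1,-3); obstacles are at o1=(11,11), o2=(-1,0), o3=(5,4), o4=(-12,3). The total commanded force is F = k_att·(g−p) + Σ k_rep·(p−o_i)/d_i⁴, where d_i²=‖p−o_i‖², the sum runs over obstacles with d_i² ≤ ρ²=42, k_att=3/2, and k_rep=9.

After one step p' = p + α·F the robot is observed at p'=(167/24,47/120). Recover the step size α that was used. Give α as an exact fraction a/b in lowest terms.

F_att = 3/2·(g−p) = 3/2·(-7,-4) = (-10.5000,-6.0000)
o1: d²=109 > ρ²=42 → inactive
o2: d²=82 > ρ²=42 → inactive
o3: d²=18 ≤ ρ²=42; F_rep = 9·(3,-3)/18² = (0.0833,-0.0833)
o4: d²=404 > ρ²=42 → inactive
F = F_att + ΣF_rep = (-10.4167,-6.0833)
Δp = p'−p = (-1.0417,-0.6083); α = Δx/Fx = (-25/24) / (-125/12) = 1/10
check: Δy/Fy = (-73/120) / (-73/12) = 1/10 ✓

α = 1/10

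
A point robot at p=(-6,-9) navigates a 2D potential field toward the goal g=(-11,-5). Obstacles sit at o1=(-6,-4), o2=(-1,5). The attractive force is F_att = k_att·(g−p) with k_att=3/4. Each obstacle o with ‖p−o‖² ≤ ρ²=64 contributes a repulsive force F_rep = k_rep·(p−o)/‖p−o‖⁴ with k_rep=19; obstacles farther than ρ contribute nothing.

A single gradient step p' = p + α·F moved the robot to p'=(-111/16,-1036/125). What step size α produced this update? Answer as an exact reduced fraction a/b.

F_att = 3/4·(g−p) = 3/4·(-5,4) = (-3.7500,3.0000)
o1: d²=25 ≤ ρ²=64; F_rep = 19·(0,-5)/25² = (0.0000,-0.1520)
o2: d²=221 > ρ²=64 → inactive
F = F_att + ΣF_rep = (-3.7500,2.8480)
Δp = p'−p = (-0.9375,0.7120); α = Δx/Fx = (-15/16) / (-15/4) = 1/4
check: Δy/Fy = (89/125) / (356/125) = 1/4 ✓

α = 1/4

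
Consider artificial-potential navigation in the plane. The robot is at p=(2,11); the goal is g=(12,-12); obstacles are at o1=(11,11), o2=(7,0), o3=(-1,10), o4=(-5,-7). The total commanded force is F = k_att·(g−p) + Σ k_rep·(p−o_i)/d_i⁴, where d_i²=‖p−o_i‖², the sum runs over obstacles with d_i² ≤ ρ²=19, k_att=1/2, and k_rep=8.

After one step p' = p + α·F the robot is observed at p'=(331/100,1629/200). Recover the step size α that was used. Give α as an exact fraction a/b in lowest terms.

α = 1/4

F_att = 1/2·(g−p) = 1/2·(10,-23) = (5.0000,-11.5000)
o1: d²=81 > ρ²=19 → inactive
o2: d²=146 > ρ²=19 → inactive
o3: d²=10 ≤ ρ²=19; F_rep = 8·(3,1)/10² = (0.2400,0.0800)
o4: d²=373 > ρ²=19 → inactive
F = F_att + ΣF_rep = (5.2400,-11.4200)
Δp = p'−p = (1.3100,-2.8550); α = Δx/Fx = (131/100) / (131/25) = 1/4
check: Δy/Fy = (-571/200) / (-571/50) = 1/4 ✓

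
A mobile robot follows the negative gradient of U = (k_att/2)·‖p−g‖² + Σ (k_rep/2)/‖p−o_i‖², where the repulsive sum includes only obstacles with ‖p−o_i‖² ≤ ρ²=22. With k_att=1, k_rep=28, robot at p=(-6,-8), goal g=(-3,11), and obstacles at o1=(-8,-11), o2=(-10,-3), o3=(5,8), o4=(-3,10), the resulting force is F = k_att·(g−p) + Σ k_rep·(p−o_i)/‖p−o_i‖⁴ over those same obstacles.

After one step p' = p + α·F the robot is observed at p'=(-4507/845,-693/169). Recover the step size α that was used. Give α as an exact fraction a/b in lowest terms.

F_att = 1·(g−p) = 1·(3,19) = (3.0000,19.0000)
o1: d²=13 ≤ ρ²=22; F_rep = 28·(2,3)/13² = (0.3314,0.4970)
o2: d²=41 > ρ²=22 → inactive
o3: d²=377 > ρ²=22 → inactive
o4: d²=333 > ρ²=22 → inactive
F = F_att + ΣF_rep = (3.3314,19.4970)
Δp = p'−p = (0.6663,3.8994); α = Δx/Fx = (563/845) / (563/169) = 1/5
check: Δy/Fy = (659/169) / (3295/169) = 1/5 ✓

α = 1/5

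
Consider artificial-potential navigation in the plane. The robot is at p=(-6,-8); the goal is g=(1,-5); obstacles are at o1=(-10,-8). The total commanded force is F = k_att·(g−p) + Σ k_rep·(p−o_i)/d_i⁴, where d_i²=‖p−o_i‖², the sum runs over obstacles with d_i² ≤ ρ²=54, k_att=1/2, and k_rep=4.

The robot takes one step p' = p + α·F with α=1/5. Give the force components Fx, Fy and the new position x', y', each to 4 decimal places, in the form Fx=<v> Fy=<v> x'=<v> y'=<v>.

Fx=3.5625 Fy=1.5000 x'=-5.2875 y'=-7.7000

F_att = 1/2·(g−p) = 1/2·(7,3) = (3.5000,1.5000)
o1: d²=16 ≤ ρ²=54; F_rep = 4·(4,0)/16² = (0.0625,0.0000)
F = F_att + ΣF_rep = (3.5625,1.5000)
p' = p + 1/5·F = (-5.2875,-7.7000)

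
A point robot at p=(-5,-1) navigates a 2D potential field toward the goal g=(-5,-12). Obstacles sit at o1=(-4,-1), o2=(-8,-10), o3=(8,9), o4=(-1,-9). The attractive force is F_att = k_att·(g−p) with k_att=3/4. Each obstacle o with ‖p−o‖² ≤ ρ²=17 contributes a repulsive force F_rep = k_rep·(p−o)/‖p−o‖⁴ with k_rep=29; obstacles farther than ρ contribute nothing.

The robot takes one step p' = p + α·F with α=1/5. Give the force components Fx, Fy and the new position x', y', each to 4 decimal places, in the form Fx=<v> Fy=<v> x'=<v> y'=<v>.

F_att = 3/4·(g−p) = 3/4·(0,-11) = (0.0000,-8.2500)
o1: d²=1 ≤ ρ²=17; F_rep = 29·(-1,0)/1² = (-29.0000,0.0000)
o2: d²=90 > ρ²=17 → inactive
o3: d²=269 > ρ²=17 → inactive
o4: d²=80 > ρ²=17 → inactive
F = F_att + ΣF_rep = (-29.0000,-8.2500)
p' = p + 1/5·F = (-10.8000,-2.6500)

Fx=-29.0000 Fy=-8.2500 x'=-10.8000 y'=-2.6500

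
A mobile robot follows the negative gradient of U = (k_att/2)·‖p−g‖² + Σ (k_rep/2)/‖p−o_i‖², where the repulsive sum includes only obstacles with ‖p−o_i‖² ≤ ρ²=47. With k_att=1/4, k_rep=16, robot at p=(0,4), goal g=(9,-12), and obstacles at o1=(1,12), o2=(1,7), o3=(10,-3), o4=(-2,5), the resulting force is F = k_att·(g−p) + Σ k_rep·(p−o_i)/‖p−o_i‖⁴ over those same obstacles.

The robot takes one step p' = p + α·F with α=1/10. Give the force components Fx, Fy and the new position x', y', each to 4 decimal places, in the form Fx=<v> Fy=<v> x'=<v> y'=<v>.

Fx=3.3700 Fy=-5.1200 x'=0.3370 y'=3.4880

F_att = 1/4·(g−p) = 1/4·(9,-16) = (2.2500,-4.0000)
o1: d²=65 > ρ²=47 → inactive
o2: d²=10 ≤ ρ²=47; F_rep = 16·(-1,-3)/10² = (-0.1600,-0.4800)
o3: d²=149 > ρ²=47 → inactive
o4: d²=5 ≤ ρ²=47; F_rep = 16·(2,-1)/5² = (1.2800,-0.6400)
F = F_att + ΣF_rep = (3.3700,-5.1200)
p' = p + 1/10·F = (0.3370,3.4880)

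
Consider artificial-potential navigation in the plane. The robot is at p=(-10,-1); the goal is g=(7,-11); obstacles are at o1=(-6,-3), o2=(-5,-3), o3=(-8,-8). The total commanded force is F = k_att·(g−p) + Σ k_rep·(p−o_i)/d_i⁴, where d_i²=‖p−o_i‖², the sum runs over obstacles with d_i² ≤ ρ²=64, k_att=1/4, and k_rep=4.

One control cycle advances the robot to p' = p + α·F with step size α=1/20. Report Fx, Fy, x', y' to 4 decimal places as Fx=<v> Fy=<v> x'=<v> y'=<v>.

Fx=4.1834 Fy=-2.4605 x'=-9.7908 y'=-1.1230

F_att = 1/4·(g−p) = 1/4·(17,-10) = (4.2500,-2.5000)
o1: d²=20 ≤ ρ²=64; F_rep = 4·(-4,2)/20² = (-0.0400,0.0200)
o2: d²=29 ≤ ρ²=64; F_rep = 4·(-5,2)/29² = (-0.0238,0.0095)
o3: d²=53 ≤ ρ²=64; F_rep = 4·(-2,7)/53² = (-0.0028,0.0100)
F = F_att + ΣF_rep = (4.1834,-2.4605)
p' = p + 1/20·F = (-9.7908,-1.1230)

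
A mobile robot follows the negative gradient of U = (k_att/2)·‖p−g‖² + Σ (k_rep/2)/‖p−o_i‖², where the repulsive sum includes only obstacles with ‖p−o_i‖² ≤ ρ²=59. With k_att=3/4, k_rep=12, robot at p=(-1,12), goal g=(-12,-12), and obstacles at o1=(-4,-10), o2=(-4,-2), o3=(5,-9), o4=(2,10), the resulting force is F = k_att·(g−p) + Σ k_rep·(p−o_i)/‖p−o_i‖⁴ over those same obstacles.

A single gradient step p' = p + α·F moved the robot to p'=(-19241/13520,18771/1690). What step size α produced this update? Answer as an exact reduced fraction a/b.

F_att = 3/4·(g−p) = 3/4·(-11,-24) = (-8.2500,-18.0000)
o1: d²=493 > ρ²=59 → inactive
o2: d²=205 > ρ²=59 → inactive
o3: d²=477 > ρ²=59 → inactive
o4: d²=13 ≤ ρ²=59; F_rep = 12·(-3,2)/13² = (-0.2130,0.1420)
F = F_att + ΣF_rep = (-8.4630,-17.8580)
Δp = p'−p = (-0.4232,-0.8929); α = Δx/Fx = (-5721/13520) / (-5721/676) = 1/20
check: Δy/Fy = (-1509/1690) / (-3018/169) = 1/20 ✓

α = 1/20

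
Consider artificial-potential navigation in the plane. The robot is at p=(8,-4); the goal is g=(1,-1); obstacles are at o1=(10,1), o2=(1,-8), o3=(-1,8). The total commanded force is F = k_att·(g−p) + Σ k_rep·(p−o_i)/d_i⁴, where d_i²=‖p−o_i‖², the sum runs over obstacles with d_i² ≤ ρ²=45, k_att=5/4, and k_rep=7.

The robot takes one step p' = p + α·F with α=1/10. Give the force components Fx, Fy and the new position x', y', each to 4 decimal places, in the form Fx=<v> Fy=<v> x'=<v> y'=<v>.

Fx=-8.7666 Fy=3.7084 x'=7.1233 y'=-3.6292

F_att = 5/4·(g−p) = 5/4·(-7,3) = (-8.7500,3.7500)
o1: d²=29 ≤ ρ²=45; F_rep = 7·(-2,-5)/29² = (-0.0166,-0.0416)
o2: d²=65 > ρ²=45 → inactive
o3: d²=225 > ρ²=45 → inactive
F = F_att + ΣF_rep = (-8.7666,3.7084)
p' = p + 1/10·F = (7.1233,-3.6292)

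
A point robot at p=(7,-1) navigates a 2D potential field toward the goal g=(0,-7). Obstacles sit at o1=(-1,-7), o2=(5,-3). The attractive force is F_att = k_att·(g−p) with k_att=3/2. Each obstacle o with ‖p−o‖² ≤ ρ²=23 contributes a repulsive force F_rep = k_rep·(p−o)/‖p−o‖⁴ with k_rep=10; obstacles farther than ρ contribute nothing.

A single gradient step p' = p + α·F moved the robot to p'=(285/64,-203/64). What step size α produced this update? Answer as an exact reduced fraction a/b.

α = 1/4

F_att = 3/2·(g−p) = 3/2·(-7,-6) = (-10.5000,-9.0000)
o1: d²=100 > ρ²=23 → inactive
o2: d²=8 ≤ ρ²=23; F_rep = 10·(2,2)/8² = (0.3125,0.3125)
F = F_att + ΣF_rep = (-10.1875,-8.6875)
Δp = p'−p = (-2.5469,-2.1719); α = Δx/Fx = (-163/64) / (-163/16) = 1/4
check: Δy/Fy = (-139/64) / (-139/16) = 1/4 ✓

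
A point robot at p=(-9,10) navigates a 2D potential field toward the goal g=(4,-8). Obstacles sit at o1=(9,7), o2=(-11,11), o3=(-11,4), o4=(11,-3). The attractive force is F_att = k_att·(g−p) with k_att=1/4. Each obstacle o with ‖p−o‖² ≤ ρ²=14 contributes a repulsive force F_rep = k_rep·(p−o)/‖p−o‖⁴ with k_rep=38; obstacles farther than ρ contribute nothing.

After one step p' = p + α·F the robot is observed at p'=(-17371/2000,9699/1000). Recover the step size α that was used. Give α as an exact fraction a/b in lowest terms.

F_att = 1/4·(g−p) = 1/4·(13,-18) = (3.2500,-4.5000)
o1: d²=333 > ρ²=14 → inactive
o2: d²=5 ≤ ρ²=14; F_rep = 38·(2,-1)/5² = (3.0400,-1.5200)
o3: d²=40 > ρ²=14 → inactive
o4: d²=569 > ρ²=14 → inactive
F = F_att + ΣF_rep = (6.2900,-6.0200)
Δp = p'−p = (0.3145,-0.3010); α = Δx/Fx = (629/2000) / (629/100) = 1/20
check: Δy/Fy = (-301/1000) / (-301/50) = 1/20 ✓

α = 1/20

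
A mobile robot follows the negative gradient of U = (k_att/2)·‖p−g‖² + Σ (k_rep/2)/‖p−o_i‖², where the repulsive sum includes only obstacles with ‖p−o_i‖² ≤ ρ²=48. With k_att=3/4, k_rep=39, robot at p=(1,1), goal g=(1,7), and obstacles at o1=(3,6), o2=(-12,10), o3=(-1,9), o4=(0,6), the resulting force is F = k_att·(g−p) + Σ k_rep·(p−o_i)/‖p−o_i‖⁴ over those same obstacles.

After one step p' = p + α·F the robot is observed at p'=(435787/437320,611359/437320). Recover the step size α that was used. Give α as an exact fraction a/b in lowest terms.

F_att = 3/4·(g−p) = 3/4·(0,6) = (0.0000,4.5000)
o1: d²=29 ≤ ρ²=48; F_rep = 39·(-2,-5)/29² = (-0.0927,-0.2319)
o2: d²=250 > ρ²=48 → inactive
o3: d²=68 > ρ²=48 → inactive
o4: d²=26 ≤ ρ²=48; F_rep = 39·(1,-5)/26² = (0.0577,-0.2885)
F = F_att + ΣF_rep = (-0.0351,3.9797)
Δp = p'−p = (-0.0035,0.3980); α = Δx/Fx = (-1533/437320) / (-1533/43732) = 1/10
check: Δy/Fy = (174039/437320) / (174039/43732) = 1/10 ✓

α = 1/10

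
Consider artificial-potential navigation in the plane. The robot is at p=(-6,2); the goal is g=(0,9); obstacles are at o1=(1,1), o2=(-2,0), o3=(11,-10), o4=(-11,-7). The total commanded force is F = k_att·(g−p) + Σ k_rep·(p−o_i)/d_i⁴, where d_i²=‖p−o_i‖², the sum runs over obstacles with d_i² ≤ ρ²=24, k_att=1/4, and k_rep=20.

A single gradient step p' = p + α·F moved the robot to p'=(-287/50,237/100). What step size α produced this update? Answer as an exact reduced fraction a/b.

α = 1/5

F_att = 1/4·(g−p) = 1/4·(6,7) = (1.5000,1.7500)
o1: d²=50 > ρ²=24 → inactive
o2: d²=20 ≤ ρ²=24; F_rep = 20·(-4,2)/20² = (-0.2000,0.1000)
o3: d²=433 > ρ²=24 → inactive
o4: d²=106 > ρ²=24 → inactive
F = F_att + ΣF_rep = (1.3000,1.8500)
Δp = p'−p = (0.2600,0.3700); α = Δx/Fx = (13/50) / (13/10) = 1/5
check: Δy/Fy = (37/100) / (37/20) = 1/5 ✓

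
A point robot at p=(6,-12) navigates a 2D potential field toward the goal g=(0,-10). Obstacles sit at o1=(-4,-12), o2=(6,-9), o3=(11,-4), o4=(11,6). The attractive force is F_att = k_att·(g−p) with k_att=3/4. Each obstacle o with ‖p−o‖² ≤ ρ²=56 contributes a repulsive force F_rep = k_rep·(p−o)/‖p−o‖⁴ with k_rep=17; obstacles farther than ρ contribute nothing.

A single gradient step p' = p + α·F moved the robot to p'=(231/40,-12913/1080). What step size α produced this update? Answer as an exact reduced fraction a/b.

α = 1/20

F_att = 3/4·(g−p) = 3/4·(-6,2) = (-4.5000,1.5000)
o1: d²=100 > ρ²=56 → inactive
o2: d²=9 ≤ ρ²=56; F_rep = 17·(0,-3)/9² = (0.0000,-0.6296)
o3: d²=89 > ρ²=56 → inactive
o4: d²=349 > ρ²=56 → inactive
F = F_att + ΣF_rep = (-4.5000,0.8704)
Δp = p'−p = (-0.2250,0.0435); α = Δx/Fx = (-9/40) / (-9/2) = 1/20
check: Δy/Fy = (47/1080) / (47/54) = 1/20 ✓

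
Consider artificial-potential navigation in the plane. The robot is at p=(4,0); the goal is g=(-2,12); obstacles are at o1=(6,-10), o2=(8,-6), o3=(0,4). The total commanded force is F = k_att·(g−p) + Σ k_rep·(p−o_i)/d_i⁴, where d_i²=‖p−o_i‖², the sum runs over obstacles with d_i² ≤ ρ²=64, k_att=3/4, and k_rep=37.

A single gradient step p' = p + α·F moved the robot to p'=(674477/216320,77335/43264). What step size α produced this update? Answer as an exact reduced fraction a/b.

α = 1/5

F_att = 3/4·(g−p) = 3/4·(-6,12) = (-4.5000,9.0000)
o1: d²=104 > ρ²=64 → inactive
o2: d²=52 ≤ ρ²=64; F_rep = 37·(-4,6)/52² = (-0.0547,0.0821)
o3: d²=32 ≤ ρ²=64; F_rep = 37·(4,-4)/32² = (0.1445,-0.1445)
F = F_att + ΣF_rep = (-4.4102,8.9376)
Δp = p'−p = (-0.8820,1.7875); α = Δx/Fx = (-190803/216320) / (-190803/43264) = 1/5
check: Δy/Fy = (77335/43264) / (386675/43264) = 1/5 ✓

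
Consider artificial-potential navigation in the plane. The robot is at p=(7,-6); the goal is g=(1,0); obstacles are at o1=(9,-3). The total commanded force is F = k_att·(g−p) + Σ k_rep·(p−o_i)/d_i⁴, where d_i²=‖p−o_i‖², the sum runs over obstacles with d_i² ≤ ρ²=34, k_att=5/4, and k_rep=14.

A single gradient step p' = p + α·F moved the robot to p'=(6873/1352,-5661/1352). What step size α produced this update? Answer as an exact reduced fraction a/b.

F_att = 5/4·(g−p) = 5/4·(-6,6) = (-7.5000,7.5000)
o1: d²=13 ≤ ρ²=34; F_rep = 14·(-2,-3)/13² = (-0.1657,-0.2485)
F = F_att + ΣF_rep = (-7.6657,7.2515)
Δp = p'−p = (-1.9164,1.8129); α = Δx/Fx = (-2591/1352) / (-2591/338) = 1/4
check: Δy/Fy = (2451/1352) / (2451/338) = 1/4 ✓

α = 1/4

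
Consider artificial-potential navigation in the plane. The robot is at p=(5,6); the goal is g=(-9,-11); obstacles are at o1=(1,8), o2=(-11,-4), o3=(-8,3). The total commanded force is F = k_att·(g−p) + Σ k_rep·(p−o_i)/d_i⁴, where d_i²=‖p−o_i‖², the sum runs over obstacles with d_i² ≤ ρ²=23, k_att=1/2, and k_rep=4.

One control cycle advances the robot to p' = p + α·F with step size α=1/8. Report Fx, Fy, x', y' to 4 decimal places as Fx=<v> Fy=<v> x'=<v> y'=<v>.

F_att = 1/2·(g−p) = 1/2·(-14,-17) = (-7.0000,-8.5000)
o1: d²=20 ≤ ρ²=23; F_rep = 4·(4,-2)/20² = (0.0400,-0.0200)
o2: d²=356 > ρ²=23 → inactive
o3: d²=178 > ρ²=23 → inactive
F = F_att + ΣF_rep = (-6.9600,-8.5200)
p' = p + 1/8·F = (4.1300,4.9350)

Fx=-6.9600 Fy=-8.5200 x'=4.1300 y'=4.9350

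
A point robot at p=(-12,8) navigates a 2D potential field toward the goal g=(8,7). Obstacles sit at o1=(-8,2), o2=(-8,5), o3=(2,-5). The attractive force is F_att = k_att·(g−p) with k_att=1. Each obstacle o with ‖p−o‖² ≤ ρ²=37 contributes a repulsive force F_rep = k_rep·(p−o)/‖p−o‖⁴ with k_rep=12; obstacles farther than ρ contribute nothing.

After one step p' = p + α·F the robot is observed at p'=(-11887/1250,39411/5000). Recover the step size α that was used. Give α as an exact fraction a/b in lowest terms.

α = 1/8

F_att = 1·(g−p) = 1·(20,-1) = (20.0000,-1.0000)
o1: d²=52 > ρ²=37 → inactive
o2: d²=25 ≤ ρ²=37; F_rep = 12·(-4,3)/25² = (-0.0768,0.0576)
o3: d²=365 > ρ²=37 → inactive
F = F_att + ΣF_rep = (19.9232,-0.9424)
Δp = p'−p = (2.4904,-0.1178); α = Δx/Fx = (3113/1250) / (12452/625) = 1/8
check: Δy/Fy = (-589/5000) / (-589/625) = 1/8 ✓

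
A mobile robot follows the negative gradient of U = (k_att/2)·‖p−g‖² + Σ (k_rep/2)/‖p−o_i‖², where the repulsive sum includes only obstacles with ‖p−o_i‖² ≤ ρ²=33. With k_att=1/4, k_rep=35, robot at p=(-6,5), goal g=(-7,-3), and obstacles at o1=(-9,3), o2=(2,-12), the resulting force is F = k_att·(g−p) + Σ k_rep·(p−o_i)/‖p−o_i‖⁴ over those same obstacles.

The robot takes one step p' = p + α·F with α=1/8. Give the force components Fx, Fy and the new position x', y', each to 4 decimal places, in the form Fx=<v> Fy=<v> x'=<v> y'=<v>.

Fx=0.3713 Fy=-1.5858 x'=-5.9536 y'=4.8018

F_att = 1/4·(g−p) = 1/4·(-1,-8) = (-0.2500,-2.0000)
o1: d²=13 ≤ ρ²=33; F_rep = 35·(3,2)/13² = (0.6213,0.4142)
o2: d²=353 > ρ²=33 → inactive
F = F_att + ΣF_rep = (0.3713,-1.5858)
p' = p + 1/8·F = (-5.9536,4.8018)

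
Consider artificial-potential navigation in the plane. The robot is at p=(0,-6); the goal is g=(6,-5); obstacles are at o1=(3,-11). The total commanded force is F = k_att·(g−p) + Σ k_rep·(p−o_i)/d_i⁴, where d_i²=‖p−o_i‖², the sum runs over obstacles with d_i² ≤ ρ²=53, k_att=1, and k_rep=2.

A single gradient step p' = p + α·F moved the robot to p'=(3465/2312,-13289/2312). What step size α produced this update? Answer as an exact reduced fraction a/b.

α = 1/4

F_att = 1·(g−p) = 1·(6,1) = (6.0000,1.0000)
o1: d²=34 ≤ ρ²=53; F_rep = 2·(-3,5)/34² = (-0.0052,0.0087)
F = F_att + ΣF_rep = (5.9948,1.0087)
Δp = p'−p = (1.4987,0.2522); α = Δx/Fx = (3465/2312) / (3465/578) = 1/4
check: Δy/Fy = (583/2312) / (583/578) = 1/4 ✓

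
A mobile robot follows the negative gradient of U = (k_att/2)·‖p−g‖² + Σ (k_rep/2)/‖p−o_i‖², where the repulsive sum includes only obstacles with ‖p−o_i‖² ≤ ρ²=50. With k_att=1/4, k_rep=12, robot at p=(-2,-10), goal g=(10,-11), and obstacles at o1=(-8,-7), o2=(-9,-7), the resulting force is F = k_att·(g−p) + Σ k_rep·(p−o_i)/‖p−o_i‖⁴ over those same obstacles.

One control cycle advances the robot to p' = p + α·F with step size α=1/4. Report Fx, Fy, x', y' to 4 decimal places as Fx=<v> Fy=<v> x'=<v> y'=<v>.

F_att = 1/4·(g−p) = 1/4·(12,-1) = (3.0000,-0.2500)
o1: d²=45 ≤ ρ²=50; F_rep = 12·(6,-3)/45² = (0.0356,-0.0178)
o2: d²=58 > ρ²=50 → inactive
F = F_att + ΣF_rep = (3.0356,-0.2678)
p' = p + 1/4·F = (-1.2411,-10.0669)

Fx=3.0356 Fy=-0.2678 x'=-1.2411 y'=-10.0669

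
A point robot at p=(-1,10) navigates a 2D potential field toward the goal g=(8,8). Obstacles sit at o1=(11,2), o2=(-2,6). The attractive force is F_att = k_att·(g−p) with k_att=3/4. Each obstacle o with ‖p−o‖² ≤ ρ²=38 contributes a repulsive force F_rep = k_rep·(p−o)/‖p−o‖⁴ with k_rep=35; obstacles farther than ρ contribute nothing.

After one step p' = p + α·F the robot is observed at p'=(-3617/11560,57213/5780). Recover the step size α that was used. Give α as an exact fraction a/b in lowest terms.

α = 1/10

F_att = 3/4·(g−p) = 3/4·(9,-2) = (6.7500,-1.5000)
o1: d²=208 > ρ²=38 → inactive
o2: d²=17 ≤ ρ²=38; F_rep = 35·(1,4)/17² = (0.1211,0.4844)
F = F_att + ΣF_rep = (6.8711,-1.0156)
Δp = p'−p = (0.6871,-0.1016); α = Δx/Fx = (7943/11560) / (7943/1156) = 1/10
check: Δy/Fy = (-587/5780) / (-587/578) = 1/10 ✓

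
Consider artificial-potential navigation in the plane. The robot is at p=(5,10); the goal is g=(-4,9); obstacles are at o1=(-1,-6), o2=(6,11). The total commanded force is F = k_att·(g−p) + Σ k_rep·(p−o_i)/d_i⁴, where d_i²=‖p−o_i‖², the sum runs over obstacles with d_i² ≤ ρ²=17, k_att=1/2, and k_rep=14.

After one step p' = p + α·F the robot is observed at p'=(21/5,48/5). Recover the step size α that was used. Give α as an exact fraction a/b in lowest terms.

α = 1/10

F_att = 1/2·(g−p) = 1/2·(-9,-1) = (-4.5000,-0.5000)
o1: d²=292 > ρ²=17 → inactive
o2: d²=2 ≤ ρ²=17; F_rep = 14·(-1,-1)/2² = (-3.5000,-3.5000)
F = F_att + ΣF_rep = (-8.0000,-4.0000)
Δp = p'−p = (-0.8000,-0.4000); α = Δx/Fx = (-4/5) / (-8) = 1/10
check: Δy/Fy = (-2/5) / (-4) = 1/10 ✓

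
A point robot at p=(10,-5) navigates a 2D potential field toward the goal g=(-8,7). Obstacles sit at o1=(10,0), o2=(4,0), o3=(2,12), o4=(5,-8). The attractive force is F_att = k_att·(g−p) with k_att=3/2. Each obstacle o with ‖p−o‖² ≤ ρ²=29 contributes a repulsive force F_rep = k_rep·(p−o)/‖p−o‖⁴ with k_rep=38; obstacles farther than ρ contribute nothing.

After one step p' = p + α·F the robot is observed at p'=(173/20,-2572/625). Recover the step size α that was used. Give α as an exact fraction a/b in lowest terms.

α = 1/20

F_att = 3/2·(g−p) = 3/2·(-18,12) = (-27.0000,18.0000)
o1: d²=25 ≤ ρ²=29; F_rep = 38·(0,-5)/25² = (0.0000,-0.3040)
o2: d²=61 > ρ²=29 → inactive
o3: d²=353 > ρ²=29 → inactive
o4: d²=34 > ρ²=29 → inactive
F = F_att + ΣF_rep = (-27.0000,17.6960)
Δp = p'−p = (-1.3500,0.8848); α = Δx/Fx = (-27/20) / (-27) = 1/20
check: Δy/Fy = (553/625) / (2212/125) = 1/20 ✓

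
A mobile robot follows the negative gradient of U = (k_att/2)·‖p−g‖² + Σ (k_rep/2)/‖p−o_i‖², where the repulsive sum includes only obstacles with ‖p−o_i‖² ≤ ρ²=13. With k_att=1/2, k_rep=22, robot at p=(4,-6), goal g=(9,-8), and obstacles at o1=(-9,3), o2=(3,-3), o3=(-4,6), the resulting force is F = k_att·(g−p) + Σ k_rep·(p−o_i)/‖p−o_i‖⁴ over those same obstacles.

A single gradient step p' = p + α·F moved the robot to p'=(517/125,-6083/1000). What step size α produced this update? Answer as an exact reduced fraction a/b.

α = 1/20

F_att = 1/2·(g−p) = 1/2·(5,-2) = (2.5000,-1.0000)
o1: d²=250 > ρ²=13 → inactive
o2: d²=10 ≤ ρ²=13; F_rep = 22·(1,-3)/10² = (0.2200,-0.6600)
o3: d²=208 > ρ²=13 → inactive
F = F_att + ΣF_rep = (2.7200,-1.6600)
Δp = p'−p = (0.1360,-0.0830); α = Δx/Fx = (17/125) / (68/25) = 1/20
check: Δy/Fy = (-83/1000) / (-83/50) = 1/20 ✓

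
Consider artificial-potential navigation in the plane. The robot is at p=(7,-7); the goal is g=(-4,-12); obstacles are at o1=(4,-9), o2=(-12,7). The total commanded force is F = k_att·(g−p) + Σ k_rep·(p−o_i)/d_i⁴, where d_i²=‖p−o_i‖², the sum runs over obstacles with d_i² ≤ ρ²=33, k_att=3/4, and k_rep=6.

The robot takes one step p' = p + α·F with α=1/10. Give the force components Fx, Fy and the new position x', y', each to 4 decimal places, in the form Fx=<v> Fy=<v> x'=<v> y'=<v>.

F_att = 3/4·(g−p) = 3/4·(-11,-5) = (-8.2500,-3.7500)
o1: d²=13 ≤ ρ²=33; F_rep = 6·(3,2)/13² = (0.1065,0.0710)
o2: d²=557 > ρ²=33 → inactive
F = F_att + ΣF_rep = (-8.1435,-3.6790)
p' = p + 1/10·F = (6.1857,-7.3679)

Fx=-8.1435 Fy=-3.6790 x'=6.1857 y'=-7.3679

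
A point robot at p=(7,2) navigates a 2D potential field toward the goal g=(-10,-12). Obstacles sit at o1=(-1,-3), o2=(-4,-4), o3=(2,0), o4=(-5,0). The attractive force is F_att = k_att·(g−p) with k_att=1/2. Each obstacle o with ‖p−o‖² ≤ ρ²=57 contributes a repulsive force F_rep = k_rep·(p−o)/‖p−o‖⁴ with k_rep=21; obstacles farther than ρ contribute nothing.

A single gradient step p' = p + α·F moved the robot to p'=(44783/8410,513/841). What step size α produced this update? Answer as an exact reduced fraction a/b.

F_att = 1/2·(g−p) = 1/2·(-17,-14) = (-8.5000,-7.0000)
o1: d²=89 > ρ²=57 → inactive
o2: d²=157 > ρ²=57 → inactive
o3: d²=29 ≤ ρ²=57; F_rep = 21·(5,2)/29² = (0.1249,0.0499)
o4: d²=148 > ρ²=57 → inactive
F = F_att + ΣF_rep = (-8.3751,-6.9501)
Δp = p'−p = (-1.6750,-1.3900); α = Δx/Fx = (-14087/8410) / (-14087/1682) = 1/5
check: Δy/Fy = (-1169/841) / (-5845/841) = 1/5 ✓

α = 1/5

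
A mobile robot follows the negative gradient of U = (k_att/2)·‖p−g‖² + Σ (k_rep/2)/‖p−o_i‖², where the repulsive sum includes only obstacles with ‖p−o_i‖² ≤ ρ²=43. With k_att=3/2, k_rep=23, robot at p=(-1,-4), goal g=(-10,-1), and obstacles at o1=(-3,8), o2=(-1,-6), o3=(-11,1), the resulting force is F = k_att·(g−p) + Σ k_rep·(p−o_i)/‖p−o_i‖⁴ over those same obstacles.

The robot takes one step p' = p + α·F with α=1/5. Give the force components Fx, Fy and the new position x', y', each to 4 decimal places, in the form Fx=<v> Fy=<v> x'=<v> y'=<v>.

Fx=-13.5000 Fy=7.3750 x'=-3.7000 y'=-2.5250

F_att = 3/2·(g−p) = 3/2·(-9,3) = (-13.5000,4.5000)
o1: d²=148 > ρ²=43 → inactive
o2: d²=4 ≤ ρ²=43; F_rep = 23·(0,2)/4² = (0.0000,2.8750)
o3: d²=125 > ρ²=43 → inactive
F = F_att + ΣF_rep = (-13.5000,7.3750)
p' = p + 1/5·F = (-3.7000,-2.5250)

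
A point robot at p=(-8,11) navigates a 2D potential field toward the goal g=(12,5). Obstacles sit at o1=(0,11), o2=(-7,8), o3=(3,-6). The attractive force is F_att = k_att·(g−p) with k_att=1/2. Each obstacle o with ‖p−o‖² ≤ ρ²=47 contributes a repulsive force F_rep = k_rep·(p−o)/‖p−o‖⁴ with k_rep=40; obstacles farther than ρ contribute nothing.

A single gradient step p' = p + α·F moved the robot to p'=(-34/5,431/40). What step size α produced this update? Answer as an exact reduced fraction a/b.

F_att = 1/2·(g−p) = 1/2·(20,-6) = (10.0000,-3.0000)
o1: d²=64 > ρ²=47 → inactive
o2: d²=10 ≤ ρ²=47; F_rep = 40·(-1,3)/10² = (-0.4000,1.2000)
o3: d²=410 > ρ²=47 → inactive
F = F_att + ΣF_rep = (9.6000,-1.8000)
Δp = p'−p = (1.2000,-0.2250); α = Δx/Fx = (6/5) / (48/5) = 1/8
check: Δy/Fy = (-9/40) / (-9/5) = 1/8 ✓

α = 1/8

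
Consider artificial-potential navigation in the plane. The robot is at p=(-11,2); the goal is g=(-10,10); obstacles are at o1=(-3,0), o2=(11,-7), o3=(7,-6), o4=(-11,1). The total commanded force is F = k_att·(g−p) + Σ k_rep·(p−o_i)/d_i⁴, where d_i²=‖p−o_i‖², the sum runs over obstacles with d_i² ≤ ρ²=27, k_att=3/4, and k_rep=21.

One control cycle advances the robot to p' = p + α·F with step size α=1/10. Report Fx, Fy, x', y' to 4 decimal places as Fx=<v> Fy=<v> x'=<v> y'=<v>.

F_att = 3/4·(g−p) = 3/4·(1,8) = (0.7500,6.0000)
o1: d²=68 > ρ²=27 → inactive
o2: d²=565 > ρ²=27 → inactive
o3: d²=388 > ρ²=27 → inactive
o4: d²=1 ≤ ρ²=27; F_rep = 21·(0,1)/1² = (0.0000,21.0000)
F = F_att + ΣF_rep = (0.7500,27.0000)
p' = p + 1/10·F = (-10.9250,4.7000)

Fx=0.7500 Fy=27.0000 x'=-10.9250 y'=4.7000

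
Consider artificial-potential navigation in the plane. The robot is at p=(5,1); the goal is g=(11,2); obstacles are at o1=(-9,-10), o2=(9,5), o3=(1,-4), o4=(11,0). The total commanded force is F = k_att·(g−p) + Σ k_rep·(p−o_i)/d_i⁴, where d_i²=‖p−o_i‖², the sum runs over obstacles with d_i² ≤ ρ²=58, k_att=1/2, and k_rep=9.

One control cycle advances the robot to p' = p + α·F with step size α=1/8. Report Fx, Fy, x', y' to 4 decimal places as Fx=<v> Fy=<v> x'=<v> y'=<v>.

F_att = 1/2·(g−p) = 1/2·(6,1) = (3.0000,0.5000)
o1: d²=317 > ρ²=58 → inactive
o2: d²=32 ≤ ρ²=58; F_rep = 9·(-4,-4)/32² = (-0.0352,-0.0352)
o3: d²=41 ≤ ρ²=58; F_rep = 9·(4,5)/41² = (0.0214,0.0268)
o4: d²=37 ≤ ρ²=58; F_rep = 9·(-6,1)/37² = (-0.0394,0.0066)
F = F_att + ΣF_rep = (2.9468,0.4982)
p' = p + 1/8·F = (5.3684,1.0623)

Fx=2.9468 Fy=0.4982 x'=5.3684 y'=1.0623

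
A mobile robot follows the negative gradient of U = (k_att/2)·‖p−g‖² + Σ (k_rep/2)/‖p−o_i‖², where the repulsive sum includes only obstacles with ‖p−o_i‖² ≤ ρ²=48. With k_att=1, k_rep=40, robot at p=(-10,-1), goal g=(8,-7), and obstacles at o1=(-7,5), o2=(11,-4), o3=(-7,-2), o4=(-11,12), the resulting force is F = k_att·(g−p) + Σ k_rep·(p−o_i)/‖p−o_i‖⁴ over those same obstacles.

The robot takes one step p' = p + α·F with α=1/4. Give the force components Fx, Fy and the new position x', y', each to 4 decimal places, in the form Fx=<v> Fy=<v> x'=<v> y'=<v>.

Fx=16.7407 Fy=-5.7185 x'=-5.8148 y'=-2.4296

F_att = 1·(g−p) = 1·(18,-6) = (18.0000,-6.0000)
o1: d²=45 ≤ ρ²=48; F_rep = 40·(-3,-6)/45² = (-0.0593,-0.1185)
o2: d²=450 > ρ²=48 → inactive
o3: d²=10 ≤ ρ²=48; F_rep = 40·(-3,1)/10² = (-1.2000,0.4000)
o4: d²=170 > ρ²=48 → inactive
F = F_att + ΣF_rep = (16.7407,-5.7185)
p' = p + 1/4·F = (-5.8148,-2.4296)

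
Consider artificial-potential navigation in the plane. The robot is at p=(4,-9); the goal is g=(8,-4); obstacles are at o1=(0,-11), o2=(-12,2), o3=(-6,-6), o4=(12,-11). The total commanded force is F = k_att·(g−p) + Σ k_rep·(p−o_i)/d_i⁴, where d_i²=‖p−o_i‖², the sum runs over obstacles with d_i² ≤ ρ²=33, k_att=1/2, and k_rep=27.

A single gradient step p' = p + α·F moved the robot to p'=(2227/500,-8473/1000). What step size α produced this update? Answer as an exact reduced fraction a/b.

F_att = 1/2·(g−p) = 1/2·(4,5) = (2.0000,2.5000)
o1: d²=20 ≤ ρ²=33; F_rep = 27·(4,2)/20² = (0.2700,0.1350)
o2: d²=377 > ρ²=33 → inactive
o3: d²=109 > ρ²=33 → inactive
o4: d²=68 > ρ²=33 → inactive
F = F_att + ΣF_rep = (2.2700,2.6350)
Δp = p'−p = (0.4540,0.5270); α = Δx/Fx = (227/500) / (227/100) = 1/5
check: Δy/Fy = (527/1000) / (527/200) = 1/5 ✓

α = 1/5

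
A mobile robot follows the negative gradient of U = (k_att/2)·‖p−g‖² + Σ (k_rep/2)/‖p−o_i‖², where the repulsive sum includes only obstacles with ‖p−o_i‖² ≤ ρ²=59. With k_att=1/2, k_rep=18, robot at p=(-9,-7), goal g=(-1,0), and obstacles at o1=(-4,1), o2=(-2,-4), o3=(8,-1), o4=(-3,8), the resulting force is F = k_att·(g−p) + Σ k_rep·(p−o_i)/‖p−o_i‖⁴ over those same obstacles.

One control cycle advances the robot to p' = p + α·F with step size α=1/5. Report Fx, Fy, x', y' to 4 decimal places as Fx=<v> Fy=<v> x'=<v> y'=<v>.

Fx=3.9625 Fy=3.4839 x'=-8.2075 y'=-6.3032

F_att = 1/2·(g−p) = 1/2·(8,7) = (4.0000,3.5000)
o1: d²=89 > ρ²=59 → inactive
o2: d²=58 ≤ ρ²=59; F_rep = 18·(-7,-3)/58² = (-0.0375,-0.0161)
o3: d²=325 > ρ²=59 → inactive
o4: d²=261 > ρ²=59 → inactive
F = F_att + ΣF_rep = (3.9625,3.4839)
p' = p + 1/5·F = (-8.2075,-6.3032)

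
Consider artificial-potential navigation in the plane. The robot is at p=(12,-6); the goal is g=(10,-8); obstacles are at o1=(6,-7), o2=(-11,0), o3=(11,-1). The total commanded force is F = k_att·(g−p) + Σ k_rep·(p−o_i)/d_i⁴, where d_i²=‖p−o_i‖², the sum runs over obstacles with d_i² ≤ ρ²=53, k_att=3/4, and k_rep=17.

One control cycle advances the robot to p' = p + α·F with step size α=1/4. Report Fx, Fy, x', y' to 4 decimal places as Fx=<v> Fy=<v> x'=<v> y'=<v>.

Fx=-1.4003 Fy=-1.6133 x'=11.6499 y'=-6.4033

F_att = 3/4·(g−p) = 3/4·(-2,-2) = (-1.5000,-1.5000)
o1: d²=37 ≤ ρ²=53; F_rep = 17·(6,1)/37² = (0.0745,0.0124)
o2: d²=565 > ρ²=53 → inactive
o3: d²=26 ≤ ρ²=53; F_rep = 17·(1,-5)/26² = (0.0251,-0.1257)
F = F_att + ΣF_rep = (-1.4003,-1.6133)
p' = p + 1/4·F = (11.6499,-6.4033)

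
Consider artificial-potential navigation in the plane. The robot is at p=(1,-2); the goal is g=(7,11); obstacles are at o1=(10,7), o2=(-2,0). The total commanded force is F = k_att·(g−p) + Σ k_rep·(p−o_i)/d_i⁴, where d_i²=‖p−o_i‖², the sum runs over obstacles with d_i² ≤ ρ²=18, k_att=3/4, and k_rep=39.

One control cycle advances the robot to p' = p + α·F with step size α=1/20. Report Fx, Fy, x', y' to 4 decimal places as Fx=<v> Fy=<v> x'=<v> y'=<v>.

Fx=5.1923 Fy=9.2885 x'=1.2596 y'=-1.5356

F_att = 3/4·(g−p) = 3/4·(6,13) = (4.5000,9.7500)
o1: d²=162 > ρ²=18 → inactive
o2: d²=13 ≤ ρ²=18; F_rep = 39·(3,-2)/13² = (0.6923,-0.4615)
F = F_att + ΣF_rep = (5.1923,9.2885)
p' = p + 1/20·F = (1.2596,-1.5356)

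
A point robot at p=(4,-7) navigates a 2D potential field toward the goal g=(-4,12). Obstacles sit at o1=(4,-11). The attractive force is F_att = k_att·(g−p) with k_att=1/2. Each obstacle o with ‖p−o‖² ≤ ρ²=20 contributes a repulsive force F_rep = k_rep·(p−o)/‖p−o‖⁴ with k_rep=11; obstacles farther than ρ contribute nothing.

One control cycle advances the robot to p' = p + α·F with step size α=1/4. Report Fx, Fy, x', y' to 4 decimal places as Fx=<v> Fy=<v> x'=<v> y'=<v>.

F_att = 1/2·(g−p) = 1/2·(-8,19) = (-4.0000,9.5000)
o1: d²=16 ≤ ρ²=20; F_rep = 11·(0,4)/16² = (0.0000,0.1719)
F = F_att + ΣF_rep = (-4.0000,9.6719)
p' = p + 1/4·F = (3.0000,-4.5820)

Fx=-4.0000 Fy=9.6719 x'=3.0000 y'=-4.5820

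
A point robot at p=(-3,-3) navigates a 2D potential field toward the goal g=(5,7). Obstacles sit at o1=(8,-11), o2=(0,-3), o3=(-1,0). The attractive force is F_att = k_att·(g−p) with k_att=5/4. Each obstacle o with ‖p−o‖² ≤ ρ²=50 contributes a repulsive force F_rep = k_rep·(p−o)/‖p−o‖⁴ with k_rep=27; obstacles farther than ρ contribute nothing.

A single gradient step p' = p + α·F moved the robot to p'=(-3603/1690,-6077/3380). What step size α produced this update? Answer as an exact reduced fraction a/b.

F_att = 5/4·(g−p) = 5/4·(8,10) = (10.0000,12.5000)
o1: d²=185 > ρ²=50 → inactive
o2: d²=9 ≤ ρ²=50; F_rep = 27·(-3,0)/9² = (-1.0000,0.0000)
o3: d²=13 ≤ ρ²=50; F_rep = 27·(-2,-3)/13² = (-0.3195,-0.4793)
F = F_att + ΣF_rep = (8.6805,12.0207)
Δp = p'−p = (0.8680,1.2021); α = Δx/Fx = (1467/1690) / (1467/169) = 1/10
check: Δy/Fy = (4063/3380) / (4063/338) = 1/10 ✓

α = 1/10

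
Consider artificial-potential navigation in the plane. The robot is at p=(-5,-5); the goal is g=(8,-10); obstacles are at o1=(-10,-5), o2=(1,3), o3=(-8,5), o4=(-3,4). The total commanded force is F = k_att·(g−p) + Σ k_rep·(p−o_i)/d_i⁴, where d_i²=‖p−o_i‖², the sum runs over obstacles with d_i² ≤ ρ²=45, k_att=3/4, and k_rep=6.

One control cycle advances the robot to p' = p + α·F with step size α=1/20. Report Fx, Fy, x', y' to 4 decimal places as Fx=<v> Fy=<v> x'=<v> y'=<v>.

Fx=9.7980 Fy=-3.7500 x'=-4.5101 y'=-5.1875

F_att = 3/4·(g−p) = 3/4·(13,-5) = (9.7500,-3.7500)
o1: d²=25 ≤ ρ²=45; F_rep = 6·(5,0)/25² = (0.0480,0.0000)
o2: d²=100 > ρ²=45 → inactive
o3: d²=109 > ρ²=45 → inactive
o4: d²=85 > ρ²=45 → inactive
F = F_att + ΣF_rep = (9.7980,-3.7500)
p' = p + 1/20·F = (-4.5101,-5.1875)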